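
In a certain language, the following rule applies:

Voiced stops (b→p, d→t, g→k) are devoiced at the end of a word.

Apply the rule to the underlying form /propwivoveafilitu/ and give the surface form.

No segment of /propwivoveafilitu/ meets the structural description of the rule, so the form surfaces unchanged.

propwivoveafilitu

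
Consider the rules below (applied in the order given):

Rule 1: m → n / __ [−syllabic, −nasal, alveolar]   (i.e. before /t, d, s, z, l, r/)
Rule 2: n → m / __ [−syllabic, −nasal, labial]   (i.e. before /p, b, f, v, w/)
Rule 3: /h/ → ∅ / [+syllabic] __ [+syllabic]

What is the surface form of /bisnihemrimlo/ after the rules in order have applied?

Rule 1 (nasal place assimilation): /m/ precedes the alveolar consonant /r/, so it assimilates in place to [n]. /m/ precedes the alveolar consonant /l/, so it assimilates in place to [n]. /bisnihemrimlo/ → bisnihenrinlo.
Rule 2 (nasal place assimilation): no segment meets the environment; /bisnihenrinlo/ is unchanged.
Rule 3 (intervocalic h-deletion): /h/ occurs between vowels /i/ and /e/, so it deletes. /bisnihenrinlo/ → bisnienrinlo.

bisnienrinlo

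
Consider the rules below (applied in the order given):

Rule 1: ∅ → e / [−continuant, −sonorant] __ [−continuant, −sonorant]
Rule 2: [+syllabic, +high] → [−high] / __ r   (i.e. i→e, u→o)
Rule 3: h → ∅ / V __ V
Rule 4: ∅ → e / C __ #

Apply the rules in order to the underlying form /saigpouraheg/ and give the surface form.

Rule 1 (stop-cluster e-epenthesis): /g/ and /p/ form a stop–stop cluster, so [e] is inserted between them. /saigpouraheg/ → saigepouraheg.
Rule 2 (pre-rhotic lowering): /u/ is a high vowel immediately before /r/, so it lowers to [o]. /saigepouraheg/ → saigepooraheg.
Rule 3 (intervocalic h-deletion): /h/ occurs between vowels /a/ and /e/, so it deletes. /saigepooraheg/ → saigepooraeg.
Rule 4 (final e-epenthesis): the form ends in the consonant /g/, so [e] is inserted word-finally. /saigepooraeg/ → saigepooraege.

saigepooraege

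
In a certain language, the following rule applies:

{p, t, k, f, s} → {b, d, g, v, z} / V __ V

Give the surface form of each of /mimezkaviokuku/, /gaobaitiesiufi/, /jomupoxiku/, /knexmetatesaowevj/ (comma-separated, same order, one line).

mimezkaviogugu, gaobaidieziuvi, jomuboxigu, knexmedadezaowevj

/mimezkaviokuku/: /k/ is a voiceless obstruent between vowels /o/ and /u/, so it voices to [g]. /k/ is a voiceless obstruent between vowels /u/ and /u/, so it voices to [g]. → [mimezkaviogugu].
/gaobaitiesiufi/: /t/ is a voiceless obstruent between vowels /i/ and /i/, so it voices to [d]. /s/ is a voiceless obstruent between vowels /e/ and /i/, so it voices to [z]. /f/ is a voiceless obstruent between vowels /u/ and /i/, so it voices to [v]. → [gaobaidieziuvi].
/jomupoxiku/: /p/ is a voiceless obstruent between vowels /u/ and /o/, so it voices to [b]. /k/ is a voiceless obstruent between vowels /i/ and /u/, so it voices to [g]. → [jomuboxigu].
/knexmetatesaowevj/: /t/ is a voiceless obstruent between vowels /e/ and /a/, so it voices to [d]. /t/ is a voiceless obstruent between vowels /a/ and /e/, so it voices to [d]. /s/ is a voiceless obstruent between vowels /e/ and /a/, so it voices to [z]. → [knexmedadezaowevj].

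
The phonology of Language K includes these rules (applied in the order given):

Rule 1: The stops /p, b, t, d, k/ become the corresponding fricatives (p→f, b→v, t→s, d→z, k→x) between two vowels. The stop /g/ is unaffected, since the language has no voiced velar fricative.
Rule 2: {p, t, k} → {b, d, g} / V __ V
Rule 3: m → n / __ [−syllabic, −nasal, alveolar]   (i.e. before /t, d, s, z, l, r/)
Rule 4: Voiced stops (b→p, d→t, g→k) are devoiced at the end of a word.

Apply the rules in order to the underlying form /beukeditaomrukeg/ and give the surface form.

beuxezisaonruxek

Rule 1 (intervocalic spirantization): /k/ is a stop between vowels /u/ and /e/, so it spirantizes to the fricative [x]. /d/ is a stop between vowels /e/ and /i/, so it spirantizes to the fricative [z]. /t/ is a stop between vowels /i/ and /a/, so it spirantizes to the fricative [s]. /k/ is a stop between vowels /u/ and /e/, so it spirantizes to the fricative [x]. /beukeditaomrukeg/ → beuxezisaomruxeg.
Rule 2 (intervocalic voicing): no segment meets the environment; /beuxezisaomruxeg/ is unchanged.
Rule 3 (nasal place assimilation): /m/ precedes the alveolar consonant /r/, so it assimilates in place to [n]. /beuxezisaomruxeg/ → beuxezisaonruxeg.
Rule 4 (final devoicing): /g/ is a voiced stop in word-final position, so it devoices to [k]. /beuxezisaonruxeg/ → beuxezisaonruxek.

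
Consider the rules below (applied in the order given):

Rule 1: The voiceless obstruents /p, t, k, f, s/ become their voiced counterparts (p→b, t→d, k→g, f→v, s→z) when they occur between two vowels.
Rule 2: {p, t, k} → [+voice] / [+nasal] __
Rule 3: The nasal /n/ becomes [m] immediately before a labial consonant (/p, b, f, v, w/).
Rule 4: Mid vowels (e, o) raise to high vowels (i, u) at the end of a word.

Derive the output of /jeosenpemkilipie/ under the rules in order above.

Rule 1 (intervocalic voicing): /s/ is a voiceless obstruent between vowels /o/ and /e/, so it voices to [z]. /p/ is a voiceless obstruent between vowels /i/ and /i/, so it voices to [b]. /jeosenpemkilipie/ → jeozenpemkilibie.
Rule 2 (post-nasal voicing): /p/ is a voiceless stop immediately after the nasal /n/, so it voices to [b]. /k/ is a voiceless stop immediately after the nasal /m/, so it voices to [g]. /jeozenpemkilibie/ → jeozenbemgilibie.
Rule 3 (nasal place assimilation): /n/ precedes the labial consonant /b/, so it assimilates in place to [m]. /jeozenbemgilibie/ → jeozembemgilibie.
Rule 4 (final vowel raising): /e/ is a mid vowel in word-final position, so it raises to [i]. /jeozembemgilibie/ → jeozembemgilibii.

jeozembemgilibii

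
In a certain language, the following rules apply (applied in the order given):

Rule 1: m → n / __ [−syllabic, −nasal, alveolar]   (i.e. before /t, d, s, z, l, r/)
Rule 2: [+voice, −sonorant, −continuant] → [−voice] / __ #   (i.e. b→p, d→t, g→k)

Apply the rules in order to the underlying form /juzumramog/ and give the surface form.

Rule 1 (nasal place assimilation): /m/ precedes the alveolar consonant /r/, so it assimilates in place to [n]. /juzumramog/ → juzunramog.
Rule 2 (final devoicing): /g/ is a voiced stop in word-final position, so it devoices to [k]. /juzunramog/ → juzunramok.

juzunramok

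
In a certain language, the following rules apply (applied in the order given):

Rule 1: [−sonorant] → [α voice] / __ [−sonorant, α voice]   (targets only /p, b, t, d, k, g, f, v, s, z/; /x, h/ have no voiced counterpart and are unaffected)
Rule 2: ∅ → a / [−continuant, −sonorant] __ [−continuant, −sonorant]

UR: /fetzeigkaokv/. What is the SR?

Rule 1 (regressive voicing assimilation): /t/ precedes the voiced obstruent /z/, so it voices to [d] by assimilation. /g/ precedes the voiceless obstruent /k/, so it devoices to [k] by assimilation. /k/ precedes the voiced obstruent /v/, so it voices to [g] by assimilation. /fetzeigkaokv/ → fedzeikkaogv.
Rule 2 (stop-cluster a-epenthesis): /k/ and /k/ form a stop–stop cluster, so [a] is inserted between them. /fedzeikkaogv/ → fedzeikakaogv.

fedzeikakaogv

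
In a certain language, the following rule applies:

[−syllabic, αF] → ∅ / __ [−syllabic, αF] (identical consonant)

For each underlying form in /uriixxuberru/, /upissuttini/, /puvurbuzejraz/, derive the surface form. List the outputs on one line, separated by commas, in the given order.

/uriixxuberru/: /xx/ is a geminate; the first /x/ deletes. /rr/ is a geminate; the first /r/ deletes. → [uriixuberu].
/upissuttini/: /ss/ is a geminate; the first /s/ deletes. /tt/ is a geminate; the first /t/ deletes. → [upisutini].
/puvurbuzejraz/: the rule's environment is not met; surfaces unchanged as [puvurbuzejraz].

uriixuberu, upisutini, puvurbuzejraz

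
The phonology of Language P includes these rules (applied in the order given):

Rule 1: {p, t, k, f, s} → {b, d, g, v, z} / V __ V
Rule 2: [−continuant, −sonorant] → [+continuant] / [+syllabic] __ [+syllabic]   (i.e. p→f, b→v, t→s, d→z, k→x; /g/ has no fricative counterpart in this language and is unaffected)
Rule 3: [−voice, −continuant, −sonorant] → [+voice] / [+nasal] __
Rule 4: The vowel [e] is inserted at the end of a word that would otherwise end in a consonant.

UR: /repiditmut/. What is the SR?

Rule 1 (intervocalic voicing): /p/ is a voiceless obstruent between vowels /e/ and /i/, so it voices to [b]. /repiditmut/ → rebiditmut.
Rule 2 (intervocalic spirantization): /b/ is a stop between vowels /e/ and /i/, so it spirantizes to the fricative [v]. /d/ is a stop between vowels /i/ and /i/, so it spirantizes to the fricative [z]. /rebiditmut/ → revizitmut.
Rule 3 (post-nasal voicing): no segment meets the environment; /revizitmut/ is unchanged.
Rule 4 (final e-epenthesis): the form ends in the consonant /t/, so [e] is inserted word-finally. /revizitmut/ → revizitmute.

revizitmute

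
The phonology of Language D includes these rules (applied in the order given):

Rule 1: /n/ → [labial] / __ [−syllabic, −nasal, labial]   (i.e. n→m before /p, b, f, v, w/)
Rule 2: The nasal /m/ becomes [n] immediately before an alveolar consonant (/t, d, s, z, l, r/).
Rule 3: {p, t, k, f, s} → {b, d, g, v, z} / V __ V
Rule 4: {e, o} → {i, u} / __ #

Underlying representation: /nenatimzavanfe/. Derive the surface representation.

nenadinzavamfi

Rule 1 (nasal place assimilation): /n/ precedes the labial consonant /f/, so it assimilates in place to [m]. /nenatimzavanfe/ → nenatimzavamfe.
Rule 2 (nasal place assimilation): /m/ precedes the alveolar consonant /z/, so it assimilates in place to [n]. /nenatimzavamfe/ → nenatinzavamfe.
Rule 3 (intervocalic voicing): /t/ is a voiceless obstruent between vowels /a/ and /i/, so it voices to [d]. /nenatinzavamfe/ → nenadinzavamfe.
Rule 4 (final vowel raising): /e/ is a mid vowel in word-final position, so it raises to [i]. /nenadinzavamfe/ → nenadinzavamfi.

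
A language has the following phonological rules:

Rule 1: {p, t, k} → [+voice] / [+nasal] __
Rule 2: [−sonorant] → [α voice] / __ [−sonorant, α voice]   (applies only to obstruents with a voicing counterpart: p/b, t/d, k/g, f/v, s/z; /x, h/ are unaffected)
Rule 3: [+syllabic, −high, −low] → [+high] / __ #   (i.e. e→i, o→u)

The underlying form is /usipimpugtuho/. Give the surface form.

Rule 1 (post-nasal voicing): /p/ is a voiceless stop immediately after the nasal /m/, so it voices to [b]. /usipimpugtuho/ → usipimbugtuho.
Rule 2 (regressive voicing assimilation): /g/ precedes the voiceless obstruent /t/, so it devoices to [k] by assimilation. /usipimbugtuho/ → usipimbuktuho.
Rule 3 (final vowel raising): /o/ is a mid vowel in word-final position, so it raises to [u]. /usipimbuktuho/ → usipimbuktuhu.

usipimbuktuhu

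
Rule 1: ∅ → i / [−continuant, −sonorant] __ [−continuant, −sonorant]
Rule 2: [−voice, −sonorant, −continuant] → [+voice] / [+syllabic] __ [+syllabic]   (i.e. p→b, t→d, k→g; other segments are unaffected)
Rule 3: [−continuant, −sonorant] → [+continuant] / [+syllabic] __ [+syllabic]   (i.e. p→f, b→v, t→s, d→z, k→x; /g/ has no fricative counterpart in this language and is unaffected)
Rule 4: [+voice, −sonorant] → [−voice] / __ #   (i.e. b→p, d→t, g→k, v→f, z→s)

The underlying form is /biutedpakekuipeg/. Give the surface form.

biuzezivageguivek

Rule 1 (stop-cluster i-epenthesis): /d/ and /p/ form a stop–stop cluster, so [i] is inserted between them. /biutedpakekuipeg/ → biutedipakekuipeg.
Rule 2 (intervocalic voicing): /t/ is a voiceless stop between vowels /u/ and /e/, so it voices to [d]. /p/ is a voiceless stop between vowels /i/ and /a/, so it voices to [b]. /k/ is a voiceless stop between vowels /a/ and /e/, so it voices to [g]. /k/ is a voiceless stop between vowels /e/ and /u/, so it voices to [g]. /p/ is a voiceless stop between vowels /i/ and /e/, so it voices to [b]. /biutedipakekuipeg/ → biudedibageguibeg.
Rule 3 (intervocalic spirantization): /d/ is a stop between vowels /u/ and /e/, so it spirantizes to the fricative [z]. /d/ is a stop between vowels /e/ and /i/, so it spirantizes to the fricative [z]. /b/ is a stop between vowels /i/ and /a/, so it spirantizes to the fricative [v]. /b/ is a stop between vowels /i/ and /e/, so it spirantizes to the fricative [v]. /biudedibageguibeg/ → biuzezivageguiveg.
Rule 4 (final devoicing): /g/ is a voiced obstruent in word-final position, so it devoices to [k]. /biuzezivageguiveg/ → biuzezivageguivek.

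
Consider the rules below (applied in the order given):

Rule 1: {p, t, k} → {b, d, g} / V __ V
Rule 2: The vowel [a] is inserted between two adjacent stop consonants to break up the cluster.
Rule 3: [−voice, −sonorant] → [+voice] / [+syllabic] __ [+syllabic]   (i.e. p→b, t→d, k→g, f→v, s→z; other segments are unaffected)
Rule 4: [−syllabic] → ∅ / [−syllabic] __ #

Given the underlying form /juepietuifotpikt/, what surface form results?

juebieduivodabigat

Rule 1 (intervocalic voicing): /p/ is a voiceless stop between vowels /e/ and /i/, so it voices to [b]. /t/ is a voiceless stop between vowels /e/ and /u/, so it voices to [d]. /juepietuifotpikt/ → juebieduifotpikt.
Rule 2 (stop-cluster a-epenthesis): /t/ and /p/ form a stop–stop cluster, so [a] is inserted between them. /k/ and /t/ form a stop–stop cluster, so [a] is inserted between them. /juebieduifotpikt/ → juebieduifotapikat.
Rule 3 (intervocalic voicing): /f/ is a voiceless obstruent between vowels /i/ and /o/, so it voices to [v]. /t/ is a voiceless obstruent between vowels /o/ and /a/, so it voices to [d]. /p/ is a voiceless obstruent between vowels /a/ and /i/, so it voices to [b]. /k/ is a voiceless obstruent between vowels /i/ and /a/, so it voices to [g]. /juebieduifotapikat/ → juebieduivodabigat.
Rule 4 (final cluster simplification): no segment meets the environment; /juebieduivodabigat/ is unchanged.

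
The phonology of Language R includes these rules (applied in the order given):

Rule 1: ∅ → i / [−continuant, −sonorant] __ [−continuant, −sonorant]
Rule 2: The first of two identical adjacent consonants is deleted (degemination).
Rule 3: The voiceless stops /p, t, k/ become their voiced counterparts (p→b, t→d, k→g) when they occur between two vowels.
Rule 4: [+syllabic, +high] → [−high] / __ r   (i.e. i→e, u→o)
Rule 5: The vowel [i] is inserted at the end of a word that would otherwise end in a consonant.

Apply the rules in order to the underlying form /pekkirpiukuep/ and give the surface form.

pegigerpiuguepi

Rule 1 (stop-cluster i-epenthesis): /k/ and /k/ form a stop–stop cluster, so [i] is inserted between them. /pekkirpiukuep/ → pekikirpiukuep.
Rule 2 (degemination): no segment meets the environment; /pekikirpiukuep/ is unchanged.
Rule 3 (intervocalic voicing): /k/ is a voiceless stop between vowels /e/ and /i/, so it voices to [g]. /k/ is a voiceless stop between vowels /i/ and /i/, so it voices to [g]. /k/ is a voiceless stop between vowels /u/ and /u/, so it voices to [g]. /pekikirpiukuep/ → pegigirpiuguep.
Rule 4 (pre-rhotic lowering): /i/ is a high vowel immediately before /r/, so it lowers to [e]. /pegigirpiuguep/ → pegigerpiuguep.
Rule 5 (final i-epenthesis): the form ends in the consonant /p/, so [i] is inserted word-finally. /pegigerpiuguep/ → pegigerpiuguepi.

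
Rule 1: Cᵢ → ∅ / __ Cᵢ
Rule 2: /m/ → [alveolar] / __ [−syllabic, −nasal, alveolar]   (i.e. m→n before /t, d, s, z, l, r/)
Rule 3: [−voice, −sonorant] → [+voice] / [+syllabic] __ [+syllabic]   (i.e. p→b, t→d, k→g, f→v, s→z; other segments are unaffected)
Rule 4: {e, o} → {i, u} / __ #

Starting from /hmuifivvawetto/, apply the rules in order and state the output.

Rule 1 (degemination): /vv/ is a geminate; the first /v/ deletes. /tt/ is a geminate; the first /t/ deletes. /hmuifivvawetto/ → hmuifivaweto.
Rule 2 (nasal place assimilation): no segment meets the environment; /hmuifivaweto/ is unchanged.
Rule 3 (intervocalic voicing): /f/ is a voiceless obstruent between vowels /i/ and /i/, so it voices to [v]. /t/ is a voiceless obstruent between vowels /e/ and /o/, so it voices to [d]. /hmuifivaweto/ → hmuivivawedo.
Rule 4 (final vowel raising): /o/ is a mid vowel in word-final position, so it raises to [u]. /hmuivivawedo/ → hmuivivawedu.

hmuivivawedu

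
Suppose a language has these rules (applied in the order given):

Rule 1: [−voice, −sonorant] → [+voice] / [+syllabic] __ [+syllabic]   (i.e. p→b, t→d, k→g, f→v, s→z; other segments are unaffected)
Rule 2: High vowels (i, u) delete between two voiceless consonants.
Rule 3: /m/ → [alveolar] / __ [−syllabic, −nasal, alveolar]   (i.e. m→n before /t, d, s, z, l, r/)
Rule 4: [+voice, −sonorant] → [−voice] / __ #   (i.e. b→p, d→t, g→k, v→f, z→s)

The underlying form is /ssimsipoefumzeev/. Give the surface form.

Rule 1 (intervocalic voicing): /p/ is a voiceless obstruent between vowels /i/ and /o/, so it voices to [b]. /f/ is a voiceless obstruent between vowels /e/ and /u/, so it voices to [v]. /ssimsipoefumzeev/ → ssimsiboevumzeev.
Rule 2 (high vowel syncope): no segment meets the environment; /ssimsiboevumzeev/ is unchanged.
Rule 3 (nasal place assimilation): /m/ precedes the alveolar consonant /s/, so it assimilates in place to [n]. /m/ precedes the alveolar consonant /z/, so it assimilates in place to [n]. /ssimsiboevumzeev/ → ssinsiboevunzeev.
Rule 4 (final devoicing): /v/ is a voiced obstruent in word-final position, so it devoices to [f]. /ssinsiboevunzeev/ → ssinsiboevunzeef.

ssinsiboevunzeef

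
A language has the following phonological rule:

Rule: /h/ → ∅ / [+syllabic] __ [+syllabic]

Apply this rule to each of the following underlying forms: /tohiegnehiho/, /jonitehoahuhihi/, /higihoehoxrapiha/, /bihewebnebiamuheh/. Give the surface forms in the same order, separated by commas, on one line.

toiegneio, joniteoauii, higioeoxrapia, biewebnebiamueh

/tohiegnehiho/: /h/ occurs between vowels /o/ and /i/, so it deletes. /h/ occurs between vowels /e/ and /i/, so it deletes. /h/ occurs between vowels /i/ and /o/, so it deletes. → [toiegneio].
/jonitehoahuhihi/: /h/ occurs between vowels /e/ and /o/, so it deletes. /h/ occurs between vowels /a/ and /u/, so it deletes. /h/ occurs between vowels /u/ and /i/, so it deletes. /h/ occurs between vowels /i/ and /i/, so it deletes. → [joniteoauii].
/higihoehoxrapiha/: /h/ occurs between vowels /i/ and /o/, so it deletes. /h/ occurs between vowels /e/ and /o/, so it deletes. /h/ occurs between vowels /i/ and /a/, so it deletes. → [higioeoxrapia].
/bihewebnebiamuheh/: /h/ occurs between vowels /i/ and /e/, so it deletes. /h/ occurs between vowels /u/ and /e/, so it deletes. → [biewebnebiamueh].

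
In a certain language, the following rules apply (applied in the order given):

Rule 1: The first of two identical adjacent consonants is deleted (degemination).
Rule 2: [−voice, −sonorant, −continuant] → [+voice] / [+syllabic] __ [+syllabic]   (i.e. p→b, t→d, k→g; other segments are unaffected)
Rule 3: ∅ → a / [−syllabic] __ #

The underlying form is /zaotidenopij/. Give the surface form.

Rule 1 (degemination): no segment meets the environment; /zaotidenopij/ is unchanged.
Rule 2 (intervocalic voicing): /t/ is a voiceless stop between vowels /o/ and /i/, so it voices to [d]. /p/ is a voiceless stop between vowels /o/ and /i/, so it voices to [b]. /zaotidenopij/ → zaodidenobij.
Rule 3 (final a-epenthesis): the form ends in the consonant /j/, so [a] is inserted word-finally. /zaodidenobij/ → zaodidenobija.

zaodidenobija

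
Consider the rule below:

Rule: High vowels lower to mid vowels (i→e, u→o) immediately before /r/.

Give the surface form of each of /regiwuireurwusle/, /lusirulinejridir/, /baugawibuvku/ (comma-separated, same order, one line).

regiwuereorwusle, luserulinejrider, baugawibuvku

/regiwuireurwusle/: /i/ is a high vowel immediately before /r/, so it lowers to [e]. /u/ is a high vowel immediately before /r/, so it lowers to [o]. → [regiwuereorwusle].
/lusirulinejridir/: /i/ is a high vowel immediately before /r/, so it lowers to [e]. /i/ is a high vowel immediately before /r/, so it lowers to [e]. → [luserulinejrider].
/baugawibuvku/: the rule's environment is not met; surfaces unchanged as [baugawibuvku].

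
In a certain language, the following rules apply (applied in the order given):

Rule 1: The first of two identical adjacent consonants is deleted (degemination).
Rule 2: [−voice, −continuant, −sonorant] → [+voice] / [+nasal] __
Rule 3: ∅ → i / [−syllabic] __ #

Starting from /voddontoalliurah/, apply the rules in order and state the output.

vodondoaliurahi

Rule 1 (degemination): /dd/ is a geminate; the first /d/ deletes. /ll/ is a geminate; the first /l/ deletes. /voddontoalliurah/ → vodontoaliurah.
Rule 2 (post-nasal voicing): /t/ is a voiceless stop immediately after the nasal /n/, so it voices to [d]. /vodontoaliurah/ → vodondoaliurah.
Rule 3 (final i-epenthesis): the form ends in the consonant /h/, so [i] is inserted word-finally. /vodondoaliurah/ → vodondoaliurahi.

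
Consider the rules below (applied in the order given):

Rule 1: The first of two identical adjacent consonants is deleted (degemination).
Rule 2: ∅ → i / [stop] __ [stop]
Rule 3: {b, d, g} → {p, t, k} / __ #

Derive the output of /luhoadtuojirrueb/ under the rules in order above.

Rule 1 (degemination): /rr/ is a geminate; the first /r/ deletes. /luhoadtuojirrueb/ → luhoadtuojirueb.
Rule 2 (stop-cluster i-epenthesis): /d/ and /t/ form a stop–stop cluster, so [i] is inserted between them. /luhoadtuojirueb/ → luhoadituojirueb.
Rule 3 (final devoicing): /b/ is a voiced stop in word-final position, so it devoices to [p]. /luhoadituojirueb/ → luhoadituojiruep.

luhoadituojiruep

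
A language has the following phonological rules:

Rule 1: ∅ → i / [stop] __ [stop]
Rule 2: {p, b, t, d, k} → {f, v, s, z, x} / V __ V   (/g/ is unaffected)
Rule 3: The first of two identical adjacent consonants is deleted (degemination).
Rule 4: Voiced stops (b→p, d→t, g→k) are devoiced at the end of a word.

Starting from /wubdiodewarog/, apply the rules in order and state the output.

Rule 1 (stop-cluster i-epenthesis): /b/ and /d/ form a stop–stop cluster, so [i] is inserted between them. /wubdiodewarog/ → wubidiodewarog.
Rule 2 (intervocalic spirantization): /b/ is a stop between vowels /u/ and /i/, so it spirantizes to the fricative [v]. /d/ is a stop between vowels /i/ and /i/, so it spirantizes to the fricative [z]. /d/ is a stop between vowels /o/ and /e/, so it spirantizes to the fricative [z]. /wubidiodewarog/ → wuviziozewarog.
Rule 3 (degemination): no segment meets the environment; /wuviziozewarog/ is unchanged.
Rule 4 (final devoicing): /g/ is a voiced stop in word-final position, so it devoices to [k]. /wuviziozewarog/ → wuviziozewarok.

wuviziozewarok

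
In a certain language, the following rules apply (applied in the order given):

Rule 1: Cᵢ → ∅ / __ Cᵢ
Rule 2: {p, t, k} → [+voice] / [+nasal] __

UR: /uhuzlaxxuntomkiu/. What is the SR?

Rule 1 (degemination): /xx/ is a geminate; the first /x/ deletes. /uhuzlaxxuntomkiu/ → uhuzlaxuntomkiu.
Rule 2 (post-nasal voicing): /t/ is a voiceless stop immediately after the nasal /n/, so it voices to [d]. /k/ is a voiceless stop immediately after the nasal /m/, so it voices to [g]. /uhuzlaxuntomkiu/ → uhuzlaxundomgiu.

uhuzlaxundomgiu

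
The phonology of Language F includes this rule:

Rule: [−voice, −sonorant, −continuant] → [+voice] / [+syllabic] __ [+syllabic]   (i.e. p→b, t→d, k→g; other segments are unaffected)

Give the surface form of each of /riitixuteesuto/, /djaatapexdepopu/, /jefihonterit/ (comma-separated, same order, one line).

riidixudeesudo, djaadabexdebobu, jefihonterit

/riitixuteesuto/: /t/ is a voiceless stop between vowels /i/ and /i/, so it voices to [d]. /t/ is a voiceless stop between vowels /u/ and /e/, so it voices to [d]. /t/ is a voiceless stop between vowels /u/ and /o/, so it voices to [d]. → [riidixudeesudo].
/djaatapexdepopu/: /t/ is a voiceless stop between vowels /a/ and /a/, so it voices to [d]. /p/ is a voiceless stop between vowels /a/ and /e/, so it voices to [b]. /p/ is a voiceless stop between vowels /e/ and /o/, so it voices to [b]. /p/ is a voiceless stop between vowels /o/ and /u/, so it voices to [b]. → [djaadabexdebobu].
/jefihonterit/: the rule's environment is not met; surfaces unchanged as [jefihonterit].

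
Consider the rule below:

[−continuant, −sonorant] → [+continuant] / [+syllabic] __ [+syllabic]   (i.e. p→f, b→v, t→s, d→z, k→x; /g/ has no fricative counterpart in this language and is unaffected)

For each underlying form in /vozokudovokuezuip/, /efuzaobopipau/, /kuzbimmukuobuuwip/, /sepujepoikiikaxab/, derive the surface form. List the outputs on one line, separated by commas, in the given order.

/vozokudovokuezuip/: /k/ is a stop between vowels /o/ and /u/, so it spirantizes to the fricative [x]. /d/ is a stop between vowels /u/ and /o/, so it spirantizes to the fricative [z]. /k/ is a stop between vowels /o/ and /u/, so it spirantizes to the fricative [x]. → [vozoxuzovoxuezuip].
/efuzaobopipau/: /b/ is a stop between vowels /o/ and /o/, so it spirantizes to the fricative [v]. /p/ is a stop between vowels /o/ and /i/, so it spirantizes to the fricative [f]. /p/ is a stop between vowels /i/ and /a/, so it spirantizes to the fricative [f]. → [efuzaovofifau].
/kuzbimmukuobuuwip/: /k/ is a stop between vowels /u/ and /u/, so it spirantizes to the fricative [x]. /b/ is a stop between vowels /o/ and /u/, so it spirantizes to the fricative [v]. → [kuzbimmuxuovuuwip].
/sepujepoikiikaxab/: /p/ is a stop between vowels /e/ and /u/, so it spirantizes to the fricative [f]. /p/ is a stop between vowels /e/ and /o/, so it spirantizes to the fricative [f]. /k/ is a stop between vowels /i/ and /i/, so it spirantizes to the fricative [x]. /k/ is a stop between vowels /i/ and /a/, so it spirantizes to the fricative [x]. → [sefujefoixiixaxab].

vozoxuzovoxuezuip, efuzaovofifau, kuzbimmuxuovuuwip, sefujefoixiixaxab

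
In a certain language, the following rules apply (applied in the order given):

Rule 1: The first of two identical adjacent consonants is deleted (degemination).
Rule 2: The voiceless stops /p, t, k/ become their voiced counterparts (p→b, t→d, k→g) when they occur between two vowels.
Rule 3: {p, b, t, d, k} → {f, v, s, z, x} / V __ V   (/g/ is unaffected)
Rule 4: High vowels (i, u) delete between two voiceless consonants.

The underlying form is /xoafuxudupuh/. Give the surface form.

xoafxuzuvuh

Rule 1 (degemination): no segment meets the environment; /xoafuxudupuh/ is unchanged.
Rule 2 (intervocalic voicing): /p/ is a voiceless stop between vowels /u/ and /u/, so it voices to [b]. /xoafuxudupuh/ → xoafuxudubuh.
Rule 3 (intervocalic spirantization): /d/ is a stop between vowels /u/ and /u/, so it spirantizes to the fricative [z]. /b/ is a stop between vowels /u/ and /u/, so it spirantizes to the fricative [v]. /xoafuxudubuh/ → xoafuxuzuvuh.
Rule 4 (high vowel syncope): /u/ is a high vowel flanked by voiceless consonants /f/ and /x/, so it deletes. /xoafuxuzuvuh/ → xoafxuzuvuh.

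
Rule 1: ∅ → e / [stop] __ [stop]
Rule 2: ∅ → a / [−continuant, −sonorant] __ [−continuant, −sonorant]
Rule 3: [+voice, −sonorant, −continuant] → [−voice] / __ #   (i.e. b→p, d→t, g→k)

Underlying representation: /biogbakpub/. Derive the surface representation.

biogebakepup

Rule 1 (stop-cluster e-epenthesis): /g/ and /b/ form a stop–stop cluster, so [e] is inserted between them. /k/ and /p/ form a stop–stop cluster, so [e] is inserted between them. /biogbakpub/ → biogebakepub.
Rule 2 (stop-cluster a-epenthesis): no segment meets the environment; /biogebakepub/ is unchanged.
Rule 3 (final devoicing): /b/ is a voiced stop in word-final position, so it devoices to [p]. /biogebakepub/ → biogebakepup.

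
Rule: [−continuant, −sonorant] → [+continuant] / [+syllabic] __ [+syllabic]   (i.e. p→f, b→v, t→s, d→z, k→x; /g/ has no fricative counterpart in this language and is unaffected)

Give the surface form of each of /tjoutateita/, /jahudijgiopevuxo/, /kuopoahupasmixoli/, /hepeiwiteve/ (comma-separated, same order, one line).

tjousaseisa, jahuzijgiofevuxo, kuofoahufasmixoli, hefeiwiseve

/tjoutateita/: /t/ is a stop between vowels /u/ and /a/, so it spirantizes to the fricative [s]. /t/ is a stop between vowels /a/ and /e/, so it spirantizes to the fricative [s]. /t/ is a stop between vowels /i/ and /a/, so it spirantizes to the fricative [s]. → [tjousaseisa].
/jahudijgiopevuxo/: /d/ is a stop between vowels /u/ and /i/, so it spirantizes to the fricative [z]. /p/ is a stop between vowels /o/ and /e/, so it spirantizes to the fricative [f]. → [jahuzijgiofevuxo].
/kuopoahupasmixoli/: /p/ is a stop between vowels /o/ and /o/, so it spirantizes to the fricative [f]. /p/ is a stop between vowels /u/ and /a/, so it spirantizes to the fricative [f]. → [kuofoahufasmixoli].
/hepeiwiteve/: /p/ is a stop between vowels /e/ and /e/, so it spirantizes to the fricative [f]. /t/ is a stop between vowels /i/ and /e/, so it spirantizes to the fricative [s]. → [hefeiwiseve].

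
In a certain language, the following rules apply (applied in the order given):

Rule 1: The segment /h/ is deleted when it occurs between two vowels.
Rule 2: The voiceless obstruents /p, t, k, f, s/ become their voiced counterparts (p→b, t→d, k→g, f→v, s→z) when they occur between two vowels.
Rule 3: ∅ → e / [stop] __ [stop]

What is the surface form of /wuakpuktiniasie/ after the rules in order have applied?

wuakepuketiniazie

Rule 1 (intervocalic h-deletion): no segment meets the environment; /wuakpuktiniasie/ is unchanged.
Rule 2 (intervocalic voicing): /s/ is a voiceless obstruent between vowels /a/ and /i/, so it voices to [z]. /wuakpuktiniasie/ → wuakpuktiniazie.
Rule 3 (stop-cluster e-epenthesis): /k/ and /p/ form a stop–stop cluster, so [e] is inserted between them. /k/ and /t/ form a stop–stop cluster, so [e] is inserted between them. /wuakpuktiniazie/ → wuakepuketiniazie.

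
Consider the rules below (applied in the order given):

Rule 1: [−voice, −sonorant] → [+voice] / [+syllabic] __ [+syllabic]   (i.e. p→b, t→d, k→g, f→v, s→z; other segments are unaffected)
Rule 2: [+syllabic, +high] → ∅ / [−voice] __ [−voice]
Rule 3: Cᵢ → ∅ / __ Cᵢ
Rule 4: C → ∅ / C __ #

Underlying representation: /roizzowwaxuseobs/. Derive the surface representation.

roizowaxuzeob

Rule 1 (intervocalic voicing): /s/ is a voiceless obstruent between vowels /u/ and /e/, so it voices to [z]. /roizzowwaxuseobs/ → roizzowwaxuzeobs.
Rule 2 (high vowel syncope): no segment meets the environment; /roizzowwaxuzeobs/ is unchanged.
Rule 3 (degemination): /zz/ is a geminate; the first /z/ deletes. /ww/ is a geminate; the first /w/ deletes. /roizzowwaxuzeobs/ → roizowaxuzeobs.
Rule 4 (final cluster simplification): /s/ is the second consonant of a word-final cluster /bs/, so it deletes. /roizowaxuzeobs/ → roizowaxuzeob.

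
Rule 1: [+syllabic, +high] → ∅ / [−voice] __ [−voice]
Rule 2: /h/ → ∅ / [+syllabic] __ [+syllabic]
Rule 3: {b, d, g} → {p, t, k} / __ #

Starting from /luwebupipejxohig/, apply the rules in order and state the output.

luwebuppejxoik

Rule 1 (high vowel syncope): /i/ is a high vowel flanked by voiceless consonants /p/ and /p/, so it deletes. /luwebupipejxohig/ → luwebuppejxohig.
Rule 2 (intervocalic h-deletion): /h/ occurs between vowels /o/ and /i/, so it deletes. /luwebuppejxohig/ → luwebuppejxoig.
Rule 3 (final devoicing): /g/ is a voiced stop in word-final position, so it devoices to [k]. /luwebuppejxoig/ → luwebuppejxoik.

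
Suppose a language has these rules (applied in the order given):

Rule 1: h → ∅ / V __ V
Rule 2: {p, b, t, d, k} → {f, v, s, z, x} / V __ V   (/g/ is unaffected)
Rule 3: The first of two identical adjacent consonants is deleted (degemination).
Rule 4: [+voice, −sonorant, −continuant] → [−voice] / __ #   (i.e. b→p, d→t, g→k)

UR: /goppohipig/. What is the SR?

Rule 1 (intervocalic h-deletion): /h/ occurs between vowels /o/ and /i/, so it deletes. /goppohipig/ → goppoipig.
Rule 2 (intervocalic spirantization): /p/ is a stop between vowels /i/ and /i/, so it spirantizes to the fricative [f]. /goppoipig/ → goppoifig.
Rule 3 (degemination): /pp/ is a geminate; the first /p/ deletes. /goppoifig/ → gopoifig.
Rule 4 (final devoicing): /g/ is a voiced stop in word-final position, so it devoices to [k]. /gopoifig/ → gopoifik.

gopoifik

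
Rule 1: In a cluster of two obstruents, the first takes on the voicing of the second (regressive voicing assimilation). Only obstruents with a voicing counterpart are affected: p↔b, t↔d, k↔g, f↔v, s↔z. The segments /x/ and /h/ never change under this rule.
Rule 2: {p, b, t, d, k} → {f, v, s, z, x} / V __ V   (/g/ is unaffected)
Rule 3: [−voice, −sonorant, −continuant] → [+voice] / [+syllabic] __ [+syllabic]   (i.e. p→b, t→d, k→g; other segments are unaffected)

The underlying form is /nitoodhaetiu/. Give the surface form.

Rule 1 (regressive voicing assimilation): /d/ precedes the voiceless obstruent /h/, so it devoices to [t] by assimilation. /nitoodhaetiu/ → nitoothaetiu.
Rule 2 (intervocalic spirantization): /t/ is a stop between vowels /i/ and /o/, so it spirantizes to the fricative [s]. /t/ is a stop between vowels /e/ and /i/, so it spirantizes to the fricative [s]. /nitoothaetiu/ → nisoothaesiu.
Rule 3 (intervocalic voicing): no segment meets the environment; /nisoothaesiu/ is unchanged.

nisoothaesiu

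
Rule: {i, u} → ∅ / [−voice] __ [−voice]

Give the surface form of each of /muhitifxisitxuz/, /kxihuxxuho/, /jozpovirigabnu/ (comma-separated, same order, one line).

muhtfxstxuz, kxhxxho, jozpovirigabnu

/muhitifxisitxuz/: /i/ is a high vowel flanked by voiceless consonants /h/ and /t/, so it deletes. /i/ is a high vowel flanked by voiceless consonants /t/ and /f/, so it deletes. /i/ is a high vowel flanked by voiceless consonants /x/ and /s/, so it deletes. /i/ is a high vowel flanked by voiceless consonants /s/ and /t/, so it deletes. → [muhtfxstxuz].
/kxihuxxuho/: /i/ is a high vowel flanked by voiceless consonants /x/ and /h/, so it deletes. /u/ is a high vowel flanked by voiceless consonants /h/ and /x/, so it deletes. /u/ is a high vowel flanked by voiceless consonants /x/ and /h/, so it deletes. → [kxhxxho].
/jozpovirigabnu/: the rule's environment is not met; surfaces unchanged as [jozpovirigabnu].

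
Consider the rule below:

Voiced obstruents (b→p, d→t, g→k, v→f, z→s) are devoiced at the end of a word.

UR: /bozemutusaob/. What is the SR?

bozemutusaop

Scanning /bozemutusaob/: /b/ at position 1 is not in the conditioning environment; /z/ at position 3 is not in the conditioning environment; /b/ is a voiced obstruent in word-final position, so it devoices to [p].
Result: [bozemutusaop].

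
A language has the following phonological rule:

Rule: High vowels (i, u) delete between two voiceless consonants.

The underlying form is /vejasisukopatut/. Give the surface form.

vejasskopatt

/i/ is a high vowel flanked by voiceless consonants /s/ and /s/, so it deletes.
/u/ is a high vowel flanked by voiceless consonants /s/ and /k/, so it deletes.
/u/ is a high vowel flanked by voiceless consonants /t/ and /t/, so it deletes.
Surface form: [vejasskopatt].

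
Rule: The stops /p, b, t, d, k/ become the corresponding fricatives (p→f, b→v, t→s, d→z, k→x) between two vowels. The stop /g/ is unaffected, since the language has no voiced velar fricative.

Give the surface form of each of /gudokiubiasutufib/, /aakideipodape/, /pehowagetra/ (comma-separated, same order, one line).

guzoxiuviasusufib, aaxizeifozafe, pehowagetra

/gudokiubiasutufib/: /d/ is a stop between vowels /u/ and /o/, so it spirantizes to the fricative [z]. /k/ is a stop between vowels /o/ and /i/, so it spirantizes to the fricative [x]. /b/ is a stop between vowels /u/ and /i/, so it spirantizes to the fricative [v]. /t/ is a stop between vowels /u/ and /u/, so it spirantizes to the fricative [s]. → [guzoxiuviasusufib].
/aakideipodape/: /k/ is a stop between vowels /a/ and /i/, so it spirantizes to the fricative [x]. /d/ is a stop between vowels /i/ and /e/, so it spirantizes to the fricative [z]. /p/ is a stop between vowels /i/ and /o/, so it spirantizes to the fricative [f]. /d/ is a stop between vowels /o/ and /a/, so it spirantizes to the fricative [z]. /p/ is a stop between vowels /a/ and /e/, so it spirantizes to the fricative [f]. → [aaxizeifozafe].
/pehowagetra/: the rule's environment is not met; surfaces unchanged as [pehowagetra].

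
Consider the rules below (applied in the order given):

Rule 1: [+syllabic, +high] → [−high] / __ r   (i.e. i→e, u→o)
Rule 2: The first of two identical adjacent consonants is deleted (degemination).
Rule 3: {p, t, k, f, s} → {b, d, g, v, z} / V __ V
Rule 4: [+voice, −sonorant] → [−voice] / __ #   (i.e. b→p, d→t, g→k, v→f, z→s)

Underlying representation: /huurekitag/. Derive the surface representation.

huoregidak

Rule 1 (pre-rhotic lowering): /u/ is a high vowel immediately before /r/, so it lowers to [o]. /huurekitag/ → huorekitag.
Rule 2 (degemination): no segment meets the environment; /huorekitag/ is unchanged.
Rule 3 (intervocalic voicing): /k/ is a voiceless obstruent between vowels /e/ and /i/, so it voices to [g]. /t/ is a voiceless obstruent between vowels /i/ and /a/, so it voices to [d]. /huorekitag/ → huoregidag.
Rule 4 (final devoicing): /g/ is a voiced obstruent in word-final position, so it devoices to [k]. /huoregidag/ → huoregidak.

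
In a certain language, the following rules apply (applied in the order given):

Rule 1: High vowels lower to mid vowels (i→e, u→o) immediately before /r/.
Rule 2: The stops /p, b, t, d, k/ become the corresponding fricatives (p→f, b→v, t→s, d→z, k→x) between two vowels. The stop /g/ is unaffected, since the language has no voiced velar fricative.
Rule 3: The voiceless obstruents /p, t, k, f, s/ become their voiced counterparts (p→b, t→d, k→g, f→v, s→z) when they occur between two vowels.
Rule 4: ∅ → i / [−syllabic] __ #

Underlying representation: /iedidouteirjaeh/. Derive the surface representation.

Rule 1 (pre-rhotic lowering): /i/ is a high vowel immediately before /r/, so it lowers to [e]. /iedidouteirjaeh/ → iedidouteerjaeh.
Rule 2 (intervocalic spirantization): /d/ is a stop between vowels /e/ and /i/, so it spirantizes to the fricative [z]. /d/ is a stop between vowels /i/ and /o/, so it spirantizes to the fricative [z]. /t/ is a stop between vowels /u/ and /e/, so it spirantizes to the fricative [s]. /iedidouteerjaeh/ → iezizouseerjaeh.
Rule 3 (intervocalic voicing): /s/ is a voiceless obstruent between vowels /u/ and /e/, so it voices to [z]. /iezizouseerjaeh/ → iezizouzeerjaeh.
Rule 4 (final i-epenthesis): the form ends in the consonant /h/, so [i] is inserted word-finally. /iezizouzeerjaeh/ → iezizouzeerjaehi.

iezizouzeerjaehi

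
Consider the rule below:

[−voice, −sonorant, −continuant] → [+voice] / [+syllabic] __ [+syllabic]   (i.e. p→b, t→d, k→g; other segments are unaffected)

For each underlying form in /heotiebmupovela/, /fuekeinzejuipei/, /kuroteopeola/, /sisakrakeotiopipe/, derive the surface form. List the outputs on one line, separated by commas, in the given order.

heodiebmubovela, fuegeinzejuibei, kurodeobeola, sisakrageodiobibe

/heotiebmupovela/: /t/ is a voiceless stop between vowels /o/ and /i/, so it voices to [d]. /p/ is a voiceless stop between vowels /u/ and /o/, so it voices to [b]. → [heodiebmubovela].
/fuekeinzejuipei/: /k/ is a voiceless stop between vowels /e/ and /e/, so it voices to [g]. /p/ is a voiceless stop between vowels /i/ and /e/, so it voices to [b]. → [fuegeinzejuibei].
/kuroteopeola/: /t/ is a voiceless stop between vowels /o/ and /e/, so it voices to [d]. /p/ is a voiceless stop between vowels /o/ and /e/, so it voices to [b]. → [kurodeobeola].
/sisakrakeotiopipe/: /k/ is a voiceless stop between vowels /a/ and /e/, so it voices to [g]. /t/ is a voiceless stop between vowels /o/ and /i/, so it voices to [d]. /p/ is a voiceless stop between vowels /o/ and /i/, so it voices to [b]. /p/ is a voiceless stop between vowels /i/ and /e/, so it voices to [b]. → [sisakrageodiobibe].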